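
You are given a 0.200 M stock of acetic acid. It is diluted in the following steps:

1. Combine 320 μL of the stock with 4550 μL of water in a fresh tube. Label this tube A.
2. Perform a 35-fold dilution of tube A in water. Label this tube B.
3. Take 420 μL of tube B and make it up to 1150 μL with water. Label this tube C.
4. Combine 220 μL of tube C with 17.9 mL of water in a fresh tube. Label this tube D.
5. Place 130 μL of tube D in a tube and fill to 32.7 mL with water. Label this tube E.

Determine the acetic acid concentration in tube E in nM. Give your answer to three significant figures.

6.62 nM

Step 1: 320 μL + 4550 μL = 4870 μL total → factor 4870/320 = 15.219
Step 2: 35-fold → factor 35
Step 3: 420 μL brought to 1150 μL → factor 1150/420 = 2.7381
Step 4: 220 μL + 17.9 mL = 18120 μL total → factor 18120/220 = 82.364
Step 5: 130 μL brought to 32.7 mL → factor 32700/130 = 251.54
Overall dilution factor = 15.219 × 35 × 2.7381 × 82.364 × 251.54 = 3.0216 × 10^7
Final = 0.200 M / 3.0216 × 10^7 = 6.619 × 10^-9 M = 6.62 nM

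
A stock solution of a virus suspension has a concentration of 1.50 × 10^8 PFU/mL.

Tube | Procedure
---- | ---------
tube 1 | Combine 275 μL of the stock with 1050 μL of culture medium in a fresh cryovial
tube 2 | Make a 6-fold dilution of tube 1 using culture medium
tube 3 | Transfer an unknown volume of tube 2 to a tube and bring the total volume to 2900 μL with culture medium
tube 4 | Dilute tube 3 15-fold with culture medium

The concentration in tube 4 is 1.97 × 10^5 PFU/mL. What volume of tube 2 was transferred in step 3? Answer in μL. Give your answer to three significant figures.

1.65 × 10^3 μL

Step 1: 275 μL + 1050 μL = 1325 μL total → factor 1325/275 = 4.8182
Step 2: 6-fold → factor 6
Step 3: v brought to 2900 μL → factor = 2900 μL/v
Step 4: 15-fold → factor 15
Product of known-step factors = 433.64
Overall factor = 1.50 × 10^8 PFU/mL / (1.97 × 10^5 PFU/mL) = 761.42
Step-3 factor = 761.42 / 433.64 = 1.7559
v = 2900 μL / 1.7559 = 1.65 × 10^3 μL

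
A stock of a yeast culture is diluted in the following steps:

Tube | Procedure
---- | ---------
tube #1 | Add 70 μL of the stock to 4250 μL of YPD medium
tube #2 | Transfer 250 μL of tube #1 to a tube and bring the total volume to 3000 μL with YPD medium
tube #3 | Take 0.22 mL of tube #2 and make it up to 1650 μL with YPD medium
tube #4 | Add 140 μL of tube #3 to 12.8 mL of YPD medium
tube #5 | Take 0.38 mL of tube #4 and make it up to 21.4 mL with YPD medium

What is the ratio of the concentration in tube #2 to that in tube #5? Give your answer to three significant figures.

3.90 × 10^4

Step 1: 70 μL + 4250 μL = 4320 μL total → factor 4320/70 = 61.714
Step 2: 250 μL brought to 3000 μL → factor 3000/250 = 12
Step 3: 0.22 mL brought to 1650 μL → factor 1.65/0.22 = 7.5
Step 4: 140 μL + 12.8 mL = 12940 μL total → factor 12940/140 = 92.429
Step 5: 0.38 mL brought to 21.4 mL → factor 21.4/0.38 = 56.316
Dilution factor to tube #2 = 740.57; to tube #5 = 2.8911 × 10^7
[tube #2]/[tube #5] = (factor to tube #5)/(factor to tube #2) = 2.8911 × 10^7/740.57 = 3.90 × 10^4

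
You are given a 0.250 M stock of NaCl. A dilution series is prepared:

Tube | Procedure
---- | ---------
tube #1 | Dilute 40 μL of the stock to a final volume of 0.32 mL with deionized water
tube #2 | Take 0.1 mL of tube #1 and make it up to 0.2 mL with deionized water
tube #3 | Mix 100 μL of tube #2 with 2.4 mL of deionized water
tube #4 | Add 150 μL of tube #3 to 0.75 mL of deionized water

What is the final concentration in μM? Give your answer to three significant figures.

104 μM

Step 1: 40 μL brought to 0.32 mL → factor 320/40 = 8
Step 2: 0.1 mL brought to 0.2 mL → factor 0.2/0.1 = 2
Step 3: 100 μL + 2.4 mL = 2500 μL total → factor 2500/100 = 25
Step 4: 150 μL + 0.75 mL = 900 μL total → factor 900/150 = 6
Overall dilution factor = 8 × 2 × 25 × 6 = 2400
Final = 0.250 M / 2400 = 0.0001042 M = 104 μM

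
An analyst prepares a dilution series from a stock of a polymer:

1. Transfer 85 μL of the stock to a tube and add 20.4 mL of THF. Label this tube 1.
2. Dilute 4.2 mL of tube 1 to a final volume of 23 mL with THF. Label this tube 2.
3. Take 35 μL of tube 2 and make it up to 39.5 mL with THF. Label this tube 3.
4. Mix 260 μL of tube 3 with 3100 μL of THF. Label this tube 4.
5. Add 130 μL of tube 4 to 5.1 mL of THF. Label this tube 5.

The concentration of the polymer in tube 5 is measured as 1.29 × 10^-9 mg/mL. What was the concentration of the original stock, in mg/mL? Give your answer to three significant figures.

Step 1: 85 μL + 20.4 mL = 20485 μL total → factor 20485/85 = 241
Step 2: 4.2 mL brought to 23 mL → factor 23/4.2 = 5.4762
Step 3: 35 μL brought to 39.5 mL → factor 39500/35 = 1128.6
Step 4: 260 μL + 3100 μL = 3360 μL total → factor 3360/260 = 12.923
Step 5: 130 μL + 5.1 mL = 5230 μL total → factor 5230/130 = 40.231
Overall dilution factor = 241 × 5.4762 × 1128.6 × 12.923 × 40.231 = 7.7437 × 10^8
Stock = 1.29 × 10^-9 mg/mL × 7.7437 × 10^8 = 0.999 mg/mL

0.999 mg/mL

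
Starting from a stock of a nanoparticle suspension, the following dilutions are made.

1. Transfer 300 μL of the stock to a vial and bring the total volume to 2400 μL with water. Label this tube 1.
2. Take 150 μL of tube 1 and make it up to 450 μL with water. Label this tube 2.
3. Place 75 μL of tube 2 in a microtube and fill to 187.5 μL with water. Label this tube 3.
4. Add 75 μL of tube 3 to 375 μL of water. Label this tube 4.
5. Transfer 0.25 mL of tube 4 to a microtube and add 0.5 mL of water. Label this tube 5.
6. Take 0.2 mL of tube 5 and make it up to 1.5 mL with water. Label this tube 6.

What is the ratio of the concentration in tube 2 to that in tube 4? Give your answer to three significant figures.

15.0

Step 1: 300 μL brought to 2400 μL → factor 2400/300 = 8
Step 2: 150 μL brought to 450 μL → factor 450/150 = 3
Step 3: 75 μL brought to 187.5 μL → factor 187.5/75 = 2.5
Step 4: 75 μL + 375 μL = 450 μL total → factor 450/75 = 6
Dilution factor to tube 2 = 24; to tube 4 = 360
[tube 2]/[tube 4] = (factor to tube 4)/(factor to tube 2) = 360/24 = 15.0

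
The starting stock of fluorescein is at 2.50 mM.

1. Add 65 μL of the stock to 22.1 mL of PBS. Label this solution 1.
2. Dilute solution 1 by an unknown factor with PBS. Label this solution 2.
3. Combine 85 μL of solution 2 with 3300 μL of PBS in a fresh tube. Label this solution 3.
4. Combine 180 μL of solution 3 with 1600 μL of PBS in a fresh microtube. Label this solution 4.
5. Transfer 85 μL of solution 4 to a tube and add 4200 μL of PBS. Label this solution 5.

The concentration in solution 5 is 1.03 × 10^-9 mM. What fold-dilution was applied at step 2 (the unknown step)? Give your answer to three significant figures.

359-fold

Step 1: 65 μL + 22.1 mL = 22165 μL total → factor 22165/65 = 341
Step 2: unknown factor x
Step 3: 85 μL + 3300 μL = 3385 μL total → factor 3385/85 = 39.824
Step 4: 180 μL + 1600 μL = 1780 μL total → factor 1780/180 = 9.8889
Step 5: 85 μL + 4200 μL = 4285 μL total → factor 4285/85 = 50.412
Product of known-step factors = 6.7698 × 10^6
Overall factor = 2.50 mM / (1.03 × 10^-9 mM) = 2.4272 × 10^9
x = 2.4272 × 10^9 / 6.7698 × 10^6 = 359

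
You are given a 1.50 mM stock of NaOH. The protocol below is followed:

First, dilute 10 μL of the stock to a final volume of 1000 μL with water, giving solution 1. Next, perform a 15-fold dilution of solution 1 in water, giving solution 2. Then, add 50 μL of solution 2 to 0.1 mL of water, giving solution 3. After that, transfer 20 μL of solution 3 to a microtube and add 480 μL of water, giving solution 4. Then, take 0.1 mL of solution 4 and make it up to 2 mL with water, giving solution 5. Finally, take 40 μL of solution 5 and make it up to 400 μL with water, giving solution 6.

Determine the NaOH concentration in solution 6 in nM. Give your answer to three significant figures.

0.0667 nM

Step 1: 10 μL brought to 1000 μL → factor 1000/10 = 100
Step 2: 15-fold → factor 15
Step 3: 50 μL + 0.1 mL = 150 μL total → factor 150/50 = 3
Step 4: 20 μL + 480 μL = 500 μL total → factor 500/20 = 25
Step 5: 0.1 mL brought to 2 mL → factor 2/0.1 = 20
Step 6: 40 μL brought to 400 μL → factor 400/40 = 10
Overall dilution factor = 100 × 15 × 3 × 25 × 20 × 10 = 2.25 × 10^7
Final = 1.50 mM / 2.25 × 10^7 = 6.667 × 10^-8 mM = 0.0667 nM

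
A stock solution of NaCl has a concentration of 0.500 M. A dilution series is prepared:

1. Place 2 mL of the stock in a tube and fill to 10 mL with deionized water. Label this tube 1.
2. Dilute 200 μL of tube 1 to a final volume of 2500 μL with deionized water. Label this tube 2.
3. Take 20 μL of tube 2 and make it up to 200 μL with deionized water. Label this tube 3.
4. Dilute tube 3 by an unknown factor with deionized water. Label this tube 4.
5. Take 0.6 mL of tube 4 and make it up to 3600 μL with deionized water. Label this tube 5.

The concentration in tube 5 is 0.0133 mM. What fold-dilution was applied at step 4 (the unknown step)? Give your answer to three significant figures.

10.0-fold

Step 1: 2 mL brought to 10 mL → factor 10/2 = 5
Step 2: 200 μL brought to 2500 μL → factor 2500/200 = 12.5
Step 3: 20 μL brought to 200 μL → factor 200/20 = 10
Step 4: unknown factor x
Step 5: 0.6 mL brought to 3600 μL → factor 3.6/0.6 = 6
Product of known-step factors = 3750
Overall factor = 0.500 M / (0.0133 mM) = 37594
x = 37594 / 3750 = 10.0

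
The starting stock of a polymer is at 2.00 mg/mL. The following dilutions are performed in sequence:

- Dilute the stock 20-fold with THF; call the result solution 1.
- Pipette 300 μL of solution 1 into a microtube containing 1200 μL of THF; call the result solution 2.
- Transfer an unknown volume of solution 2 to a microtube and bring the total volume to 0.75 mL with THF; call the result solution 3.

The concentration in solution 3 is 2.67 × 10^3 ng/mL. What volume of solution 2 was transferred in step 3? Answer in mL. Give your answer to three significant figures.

0.100 mL

Step 1: 20-fold → factor 20
Step 2: 300 μL + 1200 μL = 1500 μL total → factor 1500/300 = 5
Step 3: v brought to 0.75 mL → factor = 0.75 mL/v
Product of known-step factors = 100
Overall factor = 2.00 mg/mL / (2.67 × 10^3 ng/mL) = 749.06
Step-3 factor = 749.06 / 100 = 7.4906
v = 0.75 mL / 7.4906 = 0.100 mL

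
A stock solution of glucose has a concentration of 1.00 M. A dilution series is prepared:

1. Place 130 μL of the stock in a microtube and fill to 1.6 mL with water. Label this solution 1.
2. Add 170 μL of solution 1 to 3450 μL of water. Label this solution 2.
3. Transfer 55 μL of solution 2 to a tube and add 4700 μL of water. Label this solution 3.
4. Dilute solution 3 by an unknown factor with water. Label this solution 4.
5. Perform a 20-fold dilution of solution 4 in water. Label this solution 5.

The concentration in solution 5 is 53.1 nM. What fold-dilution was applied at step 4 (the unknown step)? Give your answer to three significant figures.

41.6-fold

Step 1: 130 μL brought to 1.6 mL → factor 1600/130 = 12.308
Step 2: 170 μL + 3450 μL = 3620 μL total → factor 3620/170 = 21.294
Step 3: 55 μL + 4700 μL = 4755 μL total → factor 4755/55 = 86.455
Step 4: unknown factor x
Step 5: 20-fold → factor 20
Product of known-step factors = 4.5316 × 10^5
Overall factor = 1.00 M / (53.1 nM) = 1.8832 × 10^7
x = 1.8832 × 10^7 / 4.5316 × 10^5 = 41.6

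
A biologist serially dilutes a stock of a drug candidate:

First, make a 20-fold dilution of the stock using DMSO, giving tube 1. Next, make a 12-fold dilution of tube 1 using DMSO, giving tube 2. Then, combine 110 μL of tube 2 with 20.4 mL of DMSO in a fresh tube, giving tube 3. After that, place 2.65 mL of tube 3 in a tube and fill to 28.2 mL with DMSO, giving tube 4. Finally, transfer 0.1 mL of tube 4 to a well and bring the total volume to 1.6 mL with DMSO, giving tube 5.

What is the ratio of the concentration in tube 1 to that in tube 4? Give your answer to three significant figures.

2.38 × 10^4

Step 1: 20-fold → factor 20
Step 2: 12-fold → factor 12
Step 3: 110 μL + 20.4 mL = 20510 μL total → factor 20510/110 = 186.45
Step 4: 2.65 mL brought to 28.2 mL → factor 28.2/2.65 = 10.642
Dilution factor to tube 1 = 20; to tube 4 = 4.762 × 10^5
[tube 1]/[tube 4] = (factor to tube 4)/(factor to tube 1) = 4.762 × 10^5/20 = 2.38 × 10^4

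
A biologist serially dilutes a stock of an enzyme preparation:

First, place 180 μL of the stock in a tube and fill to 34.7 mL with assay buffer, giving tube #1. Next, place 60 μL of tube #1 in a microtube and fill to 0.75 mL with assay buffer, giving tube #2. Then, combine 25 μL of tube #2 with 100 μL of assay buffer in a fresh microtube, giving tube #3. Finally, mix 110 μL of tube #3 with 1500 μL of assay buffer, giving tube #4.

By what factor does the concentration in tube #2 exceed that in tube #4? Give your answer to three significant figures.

Step 1: 180 μL brought to 34.7 mL → factor 34700/180 = 192.78
Step 2: 60 μL brought to 0.75 mL → factor 750/60 = 12.5
Step 3: 25 μL + 100 μL = 125 μL total → factor 125/25 = 5
Step 4: 110 μL + 1500 μL = 1610 μL total → factor 1610/110 = 14.636
Dilution factor to tube #2 = 2409.7; to tube #4 = 1.7635 × 10^5
[tube #2]/[tube #4] = (factor to tube #4)/(factor to tube #2) = 1.7635 × 10^5/2409.7 = 73.2

73.2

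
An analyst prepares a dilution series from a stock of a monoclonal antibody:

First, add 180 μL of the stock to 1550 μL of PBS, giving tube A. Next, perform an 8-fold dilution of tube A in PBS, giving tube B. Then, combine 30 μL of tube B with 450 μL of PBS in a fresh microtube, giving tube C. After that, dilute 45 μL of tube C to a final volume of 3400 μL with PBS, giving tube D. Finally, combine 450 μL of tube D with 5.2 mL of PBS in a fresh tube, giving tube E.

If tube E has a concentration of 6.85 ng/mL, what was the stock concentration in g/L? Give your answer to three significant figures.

7.99 g/L

Step 1: 180 μL + 1550 μL = 1730 μL total → factor 1730/180 = 9.6111
Step 2: 8-fold → factor 8
Step 3: 30 μL + 450 μL = 480 μL total → factor 480/30 = 16
Step 4: 45 μL brought to 3400 μL → factor 3400/45 = 75.556
Step 5: 450 μL + 5.2 mL = 5650 μL total → factor 5650/450 = 12.556
Overall dilution factor = 9.6111 × 8 × 16 × 75.556 × 12.556 = 1.167 × 10^6
Stock = 6.85 ng/mL × 1.167 × 10^6 = 7.994 × 10^6 ng/mL = 7.99 g/L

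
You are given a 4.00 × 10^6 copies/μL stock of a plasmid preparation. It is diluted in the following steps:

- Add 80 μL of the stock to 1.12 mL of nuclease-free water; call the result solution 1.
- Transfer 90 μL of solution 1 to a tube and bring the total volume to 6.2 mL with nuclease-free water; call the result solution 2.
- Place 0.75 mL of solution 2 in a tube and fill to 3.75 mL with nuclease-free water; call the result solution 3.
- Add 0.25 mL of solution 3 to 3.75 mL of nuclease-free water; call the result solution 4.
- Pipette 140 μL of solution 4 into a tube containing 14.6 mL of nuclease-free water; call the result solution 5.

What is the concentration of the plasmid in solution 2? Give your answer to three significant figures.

Step 1: 80 μL + 1.12 mL = 1200 μL total → factor 1200/80 = 15
Step 2: 90 μL brought to 6.2 mL → factor 6200/90 = 68.889
Dilution factor through solution 2 = 15 × 68.889 = 1033.3
[solution 2] = 4.00 × 10^6 copies/μL / 1033.3 = 3.87 × 10^3 copies/μL

3.87 × 10^3 copies/μL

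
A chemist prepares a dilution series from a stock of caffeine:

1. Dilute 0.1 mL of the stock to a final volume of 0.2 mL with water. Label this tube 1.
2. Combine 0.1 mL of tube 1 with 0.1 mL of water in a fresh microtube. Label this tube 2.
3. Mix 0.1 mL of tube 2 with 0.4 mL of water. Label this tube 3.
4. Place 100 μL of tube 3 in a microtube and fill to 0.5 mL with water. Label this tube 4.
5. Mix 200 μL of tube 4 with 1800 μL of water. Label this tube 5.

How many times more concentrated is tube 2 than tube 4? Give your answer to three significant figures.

Step 1: 0.1 mL brought to 0.2 mL → factor 0.2/0.1 = 2
Step 2: 0.1 mL + 0.1 mL = 0.2 mL total → factor 0.2/0.1 = 2
Step 3: 0.1 mL + 0.4 mL = 0.5 mL total → factor 0.5/0.1 = 5
Step 4: 100 μL brought to 0.5 mL → factor 500/100 = 5
Dilution factor to tube 2 = 4; to tube 4 = 100
[tube 2]/[tube 4] = (factor to tube 4)/(factor to tube 2) = 100/4 = 25.0

25.0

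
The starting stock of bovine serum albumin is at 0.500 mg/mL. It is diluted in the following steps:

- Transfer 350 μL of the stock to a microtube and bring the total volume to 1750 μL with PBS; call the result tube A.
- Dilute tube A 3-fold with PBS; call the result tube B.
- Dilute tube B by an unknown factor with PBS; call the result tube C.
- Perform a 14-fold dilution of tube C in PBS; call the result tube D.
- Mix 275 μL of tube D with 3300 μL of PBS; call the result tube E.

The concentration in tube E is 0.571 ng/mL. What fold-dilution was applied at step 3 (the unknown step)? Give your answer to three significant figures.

Step 1: 350 μL brought to 1750 μL → factor 1750/350 = 5
Step 2: 3-fold → factor 3
Step 3: unknown factor x
Step 4: 14-fold → factor 14
Step 5: 275 μL + 3300 μL = 3575 μL total → factor 3575/275 = 13
Product of known-step factors = 2730
Overall factor = 0.500 mg/mL / (0.571 ng/mL) = 8.7566 × 10^5
x = 8.7566 × 10^5 / 2730 = 321

321-fold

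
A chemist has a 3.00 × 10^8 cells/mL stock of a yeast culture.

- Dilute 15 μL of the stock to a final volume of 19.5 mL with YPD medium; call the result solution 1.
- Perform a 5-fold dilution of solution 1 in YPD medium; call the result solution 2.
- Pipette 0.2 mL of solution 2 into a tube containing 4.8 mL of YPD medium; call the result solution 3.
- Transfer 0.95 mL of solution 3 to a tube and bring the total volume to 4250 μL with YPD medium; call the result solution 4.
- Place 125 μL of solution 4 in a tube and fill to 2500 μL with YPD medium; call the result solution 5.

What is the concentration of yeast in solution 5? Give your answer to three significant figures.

Step 1: 15 μL brought to 19.5 mL → factor 19500/15 = 1300
Step 2: 5-fold → factor 5
Step 3: 0.2 mL + 4.8 mL = 5 mL total → factor 5/0.2 = 25
Step 4: 0.95 mL brought to 4250 μL → factor 4.25/0.95 = 4.4737
Step 5: 125 μL brought to 2500 μL → factor 2500/125 = 20
Overall dilution factor = 1300 × 5 × 25 × 4.4737 × 20 = 1.4539 × 10^7
Final = 3.00 × 10^8 cells/mL / 1.4539 × 10^7 = 20.6 cells/mL

20.6 cells/mL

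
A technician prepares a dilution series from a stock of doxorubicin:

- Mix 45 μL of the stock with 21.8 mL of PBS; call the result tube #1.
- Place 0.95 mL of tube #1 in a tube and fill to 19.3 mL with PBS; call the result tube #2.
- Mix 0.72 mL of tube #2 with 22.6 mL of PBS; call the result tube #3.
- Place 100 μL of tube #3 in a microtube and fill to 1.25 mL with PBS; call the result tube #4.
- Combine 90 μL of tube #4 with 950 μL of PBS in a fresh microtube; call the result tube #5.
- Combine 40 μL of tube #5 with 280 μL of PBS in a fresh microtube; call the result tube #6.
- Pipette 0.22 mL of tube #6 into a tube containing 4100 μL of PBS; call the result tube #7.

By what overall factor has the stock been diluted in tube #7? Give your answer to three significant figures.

7.25 × 10^9

Step 1: 45 μL + 21.8 mL = 21845 μL total → factor 21845/45 = 485.44
Step 2: 0.95 mL brought to 19.3 mL → factor 19.3/0.95 = 20.316
Step 3: 0.72 mL + 22.6 mL = 23.32 mL total → factor 23.32/0.72 = 32.389
Step 4: 100 μL brought to 1.25 mL → factor 1250/100 = 12.5
Step 5: 90 μL + 950 μL = 1040 μL total → factor 1040/90 = 11.556
Step 6: 40 μL + 280 μL = 320 μL total → factor 320/40 = 8
Step 7: 0.22 mL + 4100 μL = 4.32 mL total → factor 4.32/0.22 = 19.636
Overall dilution factor = 485.44 × 20.316 × 32.389 × 12.5 × 11.556 × 8 × 19.636 = 7.2481 × 10^9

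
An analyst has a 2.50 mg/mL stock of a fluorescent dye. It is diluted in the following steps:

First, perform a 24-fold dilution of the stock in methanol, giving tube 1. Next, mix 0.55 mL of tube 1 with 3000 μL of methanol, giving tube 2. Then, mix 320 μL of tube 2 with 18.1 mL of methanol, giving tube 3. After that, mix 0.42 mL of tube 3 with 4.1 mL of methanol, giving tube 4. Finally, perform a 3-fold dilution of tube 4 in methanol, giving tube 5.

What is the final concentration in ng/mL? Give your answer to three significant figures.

8.68 ng/mL

Step 1: 24-fold → factor 24
Step 2: 0.55 mL + 3000 μL = 3.55 mL total → factor 3.55/0.55 = 6.4545
Step 3: 320 μL + 18.1 mL = 18420 μL total → factor 18420/320 = 57.562
Step 4: 0.42 mL + 4.1 mL = 4.52 mL total → factor 4.52/0.42 = 10.762
Step 5: 3-fold → factor 3
Overall dilution factor = 24 × 6.4545 × 57.562 × 10.762 × 3 = 2.8789 × 10^5
Final = 2.50 mg/mL / 2.8789 × 10^5 = 8.684 × 10^-6 mg/mL = 8.68 ng/mL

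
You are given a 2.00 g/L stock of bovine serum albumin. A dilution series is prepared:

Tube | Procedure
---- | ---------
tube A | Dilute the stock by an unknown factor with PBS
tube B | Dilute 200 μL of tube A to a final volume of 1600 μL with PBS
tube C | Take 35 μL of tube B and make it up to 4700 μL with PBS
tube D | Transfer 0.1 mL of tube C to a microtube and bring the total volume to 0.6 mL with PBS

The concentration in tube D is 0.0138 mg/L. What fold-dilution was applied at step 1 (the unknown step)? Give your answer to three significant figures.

22.5-fold

Step 1: unknown factor x
Step 2: 200 μL brought to 1600 μL → factor 1600/200 = 8
Step 3: 35 μL brought to 4700 μL → factor 4700/35 = 134.29
Step 4: 0.1 mL brought to 0.6 mL → factor 0.6/0.1 = 6
Product of known-step factors = 6445.7
Overall factor = 2.00 g/L / (0.0138 mg/L) = 1.4493 × 10^5
x = 1.4493 × 10^5 / 6445.7 = 22.5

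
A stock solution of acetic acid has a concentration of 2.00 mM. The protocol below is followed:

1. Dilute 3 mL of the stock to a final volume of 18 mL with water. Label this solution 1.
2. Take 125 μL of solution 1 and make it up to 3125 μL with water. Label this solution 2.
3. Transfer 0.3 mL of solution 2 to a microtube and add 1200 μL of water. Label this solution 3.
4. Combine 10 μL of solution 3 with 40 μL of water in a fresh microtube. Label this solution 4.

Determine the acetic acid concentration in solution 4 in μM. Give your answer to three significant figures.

0.533 μM

Step 1: 3 mL brought to 18 mL → factor 18/3 = 6
Step 2: 125 μL brought to 3125 μL → factor 3125/125 = 25
Step 3: 0.3 mL + 1200 μL = 1.5 mL total → factor 1.5/0.3 = 5
Step 4: 10 μL + 40 μL = 50 μL total → factor 50/10 = 5
Overall dilution factor = 6 × 25 × 5 × 5 = 3750
Final = 2.00 mM / 3750 = 0.0005333 mM = 0.533 μM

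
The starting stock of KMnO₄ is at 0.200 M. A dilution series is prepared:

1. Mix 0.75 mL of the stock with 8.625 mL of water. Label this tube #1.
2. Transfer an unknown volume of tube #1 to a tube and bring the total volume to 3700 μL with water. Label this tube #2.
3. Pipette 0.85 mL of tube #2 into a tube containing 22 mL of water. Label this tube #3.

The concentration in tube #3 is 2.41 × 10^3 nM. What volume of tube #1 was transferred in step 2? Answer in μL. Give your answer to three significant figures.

15.0 μL

Step 1: 0.75 mL + 8.625 mL = 9.375 mL total → factor 9.375/0.75 = 12.5
Step 2: v brought to 3700 μL → factor = 3700 μL/v
Step 3: 0.85 mL + 22 mL = 22.85 mL total → factor 22.85/0.85 = 26.882
Product of known-step factors = 336.03
Overall factor = 0.200 M / (2.41 × 10^3 nM) = 82988
Step-2 factor = 82988 / 336.03 = 246.97
v = 3700 μL / 246.97 = 15.0 μL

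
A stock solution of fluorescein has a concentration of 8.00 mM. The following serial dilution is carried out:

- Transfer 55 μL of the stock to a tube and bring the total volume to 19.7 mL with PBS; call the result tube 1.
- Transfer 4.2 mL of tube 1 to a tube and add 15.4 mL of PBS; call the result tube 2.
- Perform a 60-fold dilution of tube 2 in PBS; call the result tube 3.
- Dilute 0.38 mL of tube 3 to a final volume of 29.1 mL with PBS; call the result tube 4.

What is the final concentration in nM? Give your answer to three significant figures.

Step 1: 55 μL brought to 19.7 mL → factor 19700/55 = 358.18
Step 2: 4.2 mL + 15.4 mL = 19.6 mL total → factor 19.6/4.2 = 4.6667
Step 3: 60-fold → factor 60
Step 4: 0.38 mL brought to 29.1 mL → factor 29.1/0.38 = 76.579
Overall dilution factor = 358.18 × 4.6667 × 60 × 76.579 = 7.6802 × 10^6
Final = 8.00 mM / 7.6802 × 10^6 = 1.042 × 10^-6 mM = 1.04 nM

1.04 nM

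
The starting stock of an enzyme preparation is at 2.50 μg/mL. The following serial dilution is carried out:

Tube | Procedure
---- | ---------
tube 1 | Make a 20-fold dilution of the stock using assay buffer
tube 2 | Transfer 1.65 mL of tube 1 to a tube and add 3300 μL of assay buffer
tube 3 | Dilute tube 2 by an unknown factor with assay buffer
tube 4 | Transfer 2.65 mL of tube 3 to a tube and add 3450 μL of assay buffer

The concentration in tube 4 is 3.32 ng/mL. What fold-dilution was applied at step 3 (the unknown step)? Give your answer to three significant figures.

Step 1: 20-fold → factor 20
Step 2: 1.65 mL + 3300 μL = 4.95 mL total → factor 4.95/1.65 = 3
Step 3: unknown factor x
Step 4: 2.65 mL + 3450 μL = 6.1 mL total → factor 6.1/2.65 = 2.3019
Product of known-step factors = 138.11
Overall factor = 2.50 μg/mL / (3.32 ng/mL) = 753.01
x = 753.01 / 138.11 = 5.45

5.45-fold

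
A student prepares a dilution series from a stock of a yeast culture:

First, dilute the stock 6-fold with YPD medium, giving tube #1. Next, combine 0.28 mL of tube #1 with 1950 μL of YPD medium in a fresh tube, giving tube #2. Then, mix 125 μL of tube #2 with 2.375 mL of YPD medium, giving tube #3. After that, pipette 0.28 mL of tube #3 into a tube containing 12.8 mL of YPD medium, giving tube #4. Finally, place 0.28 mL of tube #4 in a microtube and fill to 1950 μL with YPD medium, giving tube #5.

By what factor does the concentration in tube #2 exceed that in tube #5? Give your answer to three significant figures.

Step 1: 6-fold → factor 6
Step 2: 0.28 mL + 1950 μL = 2.23 mL total → factor 2.23/0.28 = 7.9643
Step 3: 125 μL + 2.375 mL = 2500 μL total → factor 2500/125 = 20
Step 4: 0.28 mL + 12.8 mL = 13.08 mL total → factor 13.08/0.28 = 46.714
Step 5: 0.28 mL brought to 1950 μL → factor 1.95/0.28 = 6.9643
Dilution factor to tube #2 = 47.786; to tube #5 = 3.1092 × 10^5
[tube #2]/[tube #5] = (factor to tube #5)/(factor to tube #2) = 3.1092 × 10^5/47.786 = 6.51 × 10^3

6.51 × 10^3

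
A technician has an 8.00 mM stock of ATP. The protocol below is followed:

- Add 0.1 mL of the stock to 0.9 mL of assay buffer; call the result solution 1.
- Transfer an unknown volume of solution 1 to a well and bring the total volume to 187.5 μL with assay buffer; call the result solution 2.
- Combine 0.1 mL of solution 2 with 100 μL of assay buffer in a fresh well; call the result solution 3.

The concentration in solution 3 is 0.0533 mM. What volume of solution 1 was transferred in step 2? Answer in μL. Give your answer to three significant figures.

Step 1: 0.1 mL + 0.9 mL = 1 mL total → factor 1/0.1 = 10
Step 2: v brought to 187.5 μL → factor = 187.5 μL/v
Step 3: 0.1 mL + 100 μL = 0.2 mL total → factor 0.2/0.1 = 2
Product of known-step factors = 20
Overall factor = 8.00 mM / (0.0533 mM) = 150.09
Step-2 factor = 150.09 / 20 = 7.5047
v = 187.5 μL / 7.5047 = 25.0 μL

25.0 μL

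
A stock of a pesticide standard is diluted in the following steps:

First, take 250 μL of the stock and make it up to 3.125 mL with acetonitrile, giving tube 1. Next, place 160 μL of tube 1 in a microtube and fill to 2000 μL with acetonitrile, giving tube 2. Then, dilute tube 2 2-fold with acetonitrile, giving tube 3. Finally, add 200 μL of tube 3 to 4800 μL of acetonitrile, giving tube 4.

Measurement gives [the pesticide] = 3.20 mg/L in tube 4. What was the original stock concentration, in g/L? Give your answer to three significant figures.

25.0 g/L

Step 1: 250 μL brought to 3.125 mL → factor 3125/250 = 12.5
Step 2: 160 μL brought to 2000 μL → factor 2000/160 = 12.5
Step 3: 2-fold → factor 2
Step 4: 200 μL + 4800 μL = 5000 μL total → factor 5000/200 = 25
Overall dilution factor = 12.5 × 12.5 × 2 × 25 = 7812.5
Stock = 3.20 mg/L × 7812.5 = 2.500 × 10^4 mg/L = 25.0 g/L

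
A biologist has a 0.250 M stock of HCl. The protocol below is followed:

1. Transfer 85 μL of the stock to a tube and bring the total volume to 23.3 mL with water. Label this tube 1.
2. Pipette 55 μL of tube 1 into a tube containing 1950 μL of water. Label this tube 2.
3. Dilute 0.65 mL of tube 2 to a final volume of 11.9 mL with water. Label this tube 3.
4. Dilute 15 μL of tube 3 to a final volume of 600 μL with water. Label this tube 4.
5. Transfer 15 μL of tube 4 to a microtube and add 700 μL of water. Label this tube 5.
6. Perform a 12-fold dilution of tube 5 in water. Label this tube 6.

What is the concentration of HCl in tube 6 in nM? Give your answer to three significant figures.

0.0597 nM

Step 1: 85 μL brought to 23.3 mL → factor 23300/85 = 274.12
Step 2: 55 μL + 1950 μL = 2005 μL total → factor 2005/55 = 36.455
Step 3: 0.65 mL brought to 11.9 mL → factor 11.9/0.65 = 18.308
Step 4: 15 μL brought to 600 μL → factor 600/15 = 40
Step 5: 15 μL + 700 μL = 715 μL total → factor 715/15 = 47.667
Step 6: 12-fold → factor 12
Overall dilution factor = 274.12 × 36.455 × 18.308 × 40 × 47.667 × 12 = 4.1858 × 10^9
Final = 0.250 M / 4.1858 × 10^9 = 5.973 × 10^-11 M = 0.0597 nM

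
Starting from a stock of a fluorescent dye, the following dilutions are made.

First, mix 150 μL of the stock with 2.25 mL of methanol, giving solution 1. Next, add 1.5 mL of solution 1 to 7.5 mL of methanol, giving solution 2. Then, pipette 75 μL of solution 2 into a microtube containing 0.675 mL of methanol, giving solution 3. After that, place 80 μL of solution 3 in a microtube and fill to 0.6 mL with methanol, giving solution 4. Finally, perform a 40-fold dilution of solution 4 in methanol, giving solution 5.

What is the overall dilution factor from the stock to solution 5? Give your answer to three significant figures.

Step 1: 150 μL + 2.25 mL = 2400 μL total → factor 2400/150 = 16
Step 2: 1.5 mL + 7.5 mL = 9 mL total → factor 9/1.5 = 6
Step 3: 75 μL + 0.675 mL = 750 μL total → factor 750/75 = 10
Step 4: 80 μL brought to 0.6 mL → factor 600/80 = 7.5
Step 5: 40-fold → factor 40
Overall dilution factor = 16 × 6 × 10 × 7.5 × 40 = 2.88 × 10^5

2.88 × 10^5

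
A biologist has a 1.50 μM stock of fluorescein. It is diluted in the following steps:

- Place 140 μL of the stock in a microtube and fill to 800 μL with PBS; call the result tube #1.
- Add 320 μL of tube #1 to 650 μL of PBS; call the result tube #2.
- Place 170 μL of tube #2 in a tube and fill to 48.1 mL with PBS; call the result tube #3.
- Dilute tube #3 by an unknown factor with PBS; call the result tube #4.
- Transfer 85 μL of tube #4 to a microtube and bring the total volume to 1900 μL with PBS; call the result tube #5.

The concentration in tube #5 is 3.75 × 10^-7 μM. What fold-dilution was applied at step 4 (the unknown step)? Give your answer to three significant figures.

36.5-fold

Step 1: 140 μL brought to 800 μL → factor 800/140 = 5.7143
Step 2: 320 μL + 650 μL = 970 μL total → factor 970/320 = 3.0312
Step 3: 170 μL brought to 48.1 mL → factor 48100/170 = 282.94
Step 4: unknown factor x
Step 5: 85 μL brought to 1900 μL → factor 1900/85 = 22.353
Product of known-step factors = 1.0955 × 10^5
Overall factor = 1.50 μM / (3.75 × 10^-7 μM) = 4 × 10^6
x = 4 × 10^6 / 1.0955 × 10^5 = 36.5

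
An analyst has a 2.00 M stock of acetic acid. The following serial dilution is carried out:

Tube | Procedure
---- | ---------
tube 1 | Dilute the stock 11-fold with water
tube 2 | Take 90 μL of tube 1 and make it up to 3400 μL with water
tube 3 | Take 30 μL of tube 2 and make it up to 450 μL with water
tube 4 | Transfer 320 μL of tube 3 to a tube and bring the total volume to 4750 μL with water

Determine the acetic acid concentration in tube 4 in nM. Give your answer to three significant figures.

Step 1: 11-fold → factor 11
Step 2: 90 μL brought to 3400 μL → factor 3400/90 = 37.778
Step 3: 30 μL brought to 450 μL → factor 450/30 = 15
Step 4: 320 μL brought to 4750 μL → factor 4750/320 = 14.844
Overall dilution factor = 11 × 37.778 × 15 × 14.844 = 92526
Final = 2.00 M / 92526 = 2.162 × 10^-5 M = 2.16 × 10^4 nM

2.16 × 10^4 nM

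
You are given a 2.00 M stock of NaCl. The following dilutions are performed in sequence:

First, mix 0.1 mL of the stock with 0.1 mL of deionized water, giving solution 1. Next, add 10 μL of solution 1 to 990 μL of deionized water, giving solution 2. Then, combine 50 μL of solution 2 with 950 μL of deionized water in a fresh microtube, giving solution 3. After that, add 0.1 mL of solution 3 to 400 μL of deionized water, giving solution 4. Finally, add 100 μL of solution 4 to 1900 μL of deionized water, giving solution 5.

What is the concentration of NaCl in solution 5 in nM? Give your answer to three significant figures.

5.00 × 10^3 nM

Step 1: 0.1 mL + 0.1 mL = 0.2 mL total → factor 0.2/0.1 = 2
Step 2: 10 μL + 990 μL = 1000 μL total → factor 1000/10 = 100
Step 3: 50 μL + 950 μL = 1000 μL total → factor 1000/50 = 20
Step 4: 0.1 mL + 400 μL = 0.5 mL total → factor 0.5/0.1 = 5
Step 5: 100 μL + 1900 μL = 2000 μL total → factor 2000/100 = 20
Overall dilution factor = 2 × 100 × 20 × 5 × 20 = 4 × 10^5
Final = 2.00 M / 4 × 10^5 = 5.000 × 10^-6 M = 5.00 × 10^3 nM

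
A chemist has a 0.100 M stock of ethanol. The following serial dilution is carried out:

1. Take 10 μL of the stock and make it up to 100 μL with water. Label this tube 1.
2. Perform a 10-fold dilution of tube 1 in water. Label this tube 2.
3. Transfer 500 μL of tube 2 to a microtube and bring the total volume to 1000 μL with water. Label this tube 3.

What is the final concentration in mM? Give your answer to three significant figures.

0.500 mM

Step 1: 10 μL brought to 100 μL → factor 100/10 = 10
Step 2: 10-fold → factor 10
Step 3: 500 μL brought to 1000 μL → factor 1000/500 = 2
Overall dilution factor = 10 × 10 × 2 = 200
Final = 0.100 M / 200 = 0.0005000 M = 0.500 mM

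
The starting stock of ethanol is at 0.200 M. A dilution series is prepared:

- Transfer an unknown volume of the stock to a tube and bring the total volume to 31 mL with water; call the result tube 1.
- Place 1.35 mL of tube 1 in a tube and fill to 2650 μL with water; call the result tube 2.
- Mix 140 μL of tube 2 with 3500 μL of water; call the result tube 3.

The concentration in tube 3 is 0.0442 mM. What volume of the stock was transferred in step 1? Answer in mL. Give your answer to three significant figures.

0.350 mL

Step 1: v brought to 31 mL → factor = 31 mL/v
Step 2: 1.35 mL brought to 2650 μL → factor 2.65/1.35 = 1.963
Step 3: 140 μL + 3500 μL = 3640 μL total → factor 3640/140 = 26
Product of known-step factors = 51.037
Overall factor = 0.200 M / (0.0442 mM) = 4524.9
Step-1 factor = 4524.9 / 51.037 = 88.659
v = 31 mL / 88.659 = 0.350 mL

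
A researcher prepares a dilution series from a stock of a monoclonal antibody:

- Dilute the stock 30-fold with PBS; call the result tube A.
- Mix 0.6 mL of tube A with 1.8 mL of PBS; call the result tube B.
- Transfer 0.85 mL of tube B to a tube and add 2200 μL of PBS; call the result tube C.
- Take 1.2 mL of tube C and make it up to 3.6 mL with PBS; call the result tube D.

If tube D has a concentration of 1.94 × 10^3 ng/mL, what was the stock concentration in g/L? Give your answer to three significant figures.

2.51 g/L

Step 1: 30-fold → factor 30
Step 2: 0.6 mL + 1.8 mL = 2.4 mL total → factor 2.4/0.6 = 4
Step 3: 0.85 mL + 2200 μL = 3.05 mL total → factor 3.05/0.85 = 3.5882
Step 4: 1.2 mL brought to 3.6 mL → factor 3.6/1.2 = 3
Overall dilution factor = 30 × 4 × 3.5882 × 3 = 1291.8
Stock = 1.94 × 10^3 ng/mL × 1291.8 = 2.506 × 10^6 ng/mL = 2.51 g/L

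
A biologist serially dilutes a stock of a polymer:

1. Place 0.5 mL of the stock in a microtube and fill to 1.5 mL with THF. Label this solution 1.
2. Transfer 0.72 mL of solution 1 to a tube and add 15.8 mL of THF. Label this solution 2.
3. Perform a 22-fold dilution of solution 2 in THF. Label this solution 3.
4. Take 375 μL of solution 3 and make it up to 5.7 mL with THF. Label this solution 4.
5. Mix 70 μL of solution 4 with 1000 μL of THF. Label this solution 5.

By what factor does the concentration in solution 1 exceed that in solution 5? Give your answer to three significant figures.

1.17 × 10^5

Step 1: 0.5 mL brought to 1.5 mL → factor 1.5/0.5 = 3
Step 2: 0.72 mL + 15.8 mL = 16.52 mL total → factor 16.52/0.72 = 22.944
Step 3: 22-fold → factor 22
Step 4: 375 μL brought to 5.7 mL → factor 5700/375 = 15.2
Step 5: 70 μL + 1000 μL = 1070 μL total → factor 1070/70 = 15.286
Dilution factor to solution 1 = 3; to solution 5 = 3.5184 × 10^5
[solution 1]/[solution 5] = (factor to solution 5)/(factor to solution 1) = 3.5184 × 10^5/3 = 1.17 × 10^5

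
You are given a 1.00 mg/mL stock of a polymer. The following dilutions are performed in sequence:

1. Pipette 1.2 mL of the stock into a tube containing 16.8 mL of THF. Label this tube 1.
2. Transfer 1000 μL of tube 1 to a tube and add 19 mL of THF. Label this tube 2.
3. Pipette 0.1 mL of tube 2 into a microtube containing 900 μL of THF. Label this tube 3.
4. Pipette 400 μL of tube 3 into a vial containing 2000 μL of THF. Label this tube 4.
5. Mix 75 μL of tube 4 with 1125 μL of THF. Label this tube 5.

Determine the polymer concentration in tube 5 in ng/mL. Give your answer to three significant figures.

Step 1: 1.2 mL + 16.8 mL = 18 mL total → factor 18/1.2 = 15
Step 2: 1000 μL + 19 mL = 20000 μL total → factor 20000/1000 = 20
Step 3: 0.1 mL + 900 μL = 1 mL total → factor 1/0.1 = 10
Step 4: 400 μL + 2000 μL = 2400 μL total → factor 2400/400 = 6
Step 5: 75 μL + 1125 μL = 1200 μL total → factor 1200/75 = 16
Overall dilution factor = 15 × 20 × 10 × 6 × 16 = 2.88 × 10^5
Final = 1.00 mg/mL / 2.88 × 10^5 = 3.472 × 10^-6 mg/mL = 3.47 ng/mL

3.47 ng/mL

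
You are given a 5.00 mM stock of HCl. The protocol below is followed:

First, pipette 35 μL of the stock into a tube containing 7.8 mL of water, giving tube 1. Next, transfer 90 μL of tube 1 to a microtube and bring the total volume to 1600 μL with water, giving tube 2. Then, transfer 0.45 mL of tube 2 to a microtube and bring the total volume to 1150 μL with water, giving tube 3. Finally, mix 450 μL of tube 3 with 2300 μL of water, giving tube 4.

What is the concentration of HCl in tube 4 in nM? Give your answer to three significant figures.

80.4 nM

Step 1: 35 μL + 7.8 mL = 7835 μL total → factor 7835/35 = 223.86
Step 2: 90 μL brought to 1600 μL → factor 1600/90 = 17.778
Step 3: 0.45 mL brought to 1150 μL → factor 1.15/0.45 = 2.5556
Step 4: 450 μL + 2300 μL = 2750 μL total → factor 2750/450 = 6.1111
Overall dilution factor = 223.86 × 17.778 × 2.5556 × 6.1111 = 62152
Final = 5.00 mM / 62152 = 8.045 × 10^-5 mM = 80.4 nM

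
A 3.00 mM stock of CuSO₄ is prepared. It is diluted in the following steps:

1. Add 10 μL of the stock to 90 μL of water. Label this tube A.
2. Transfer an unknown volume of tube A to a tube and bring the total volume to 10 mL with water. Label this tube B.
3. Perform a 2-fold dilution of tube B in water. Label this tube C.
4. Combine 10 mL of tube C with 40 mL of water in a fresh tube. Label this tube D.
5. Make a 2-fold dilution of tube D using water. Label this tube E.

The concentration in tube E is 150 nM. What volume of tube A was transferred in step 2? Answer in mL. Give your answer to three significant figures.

Step 1: 10 μL + 90 μL = 100 μL total → factor 100/10 = 10
Step 2: v brought to 10 mL → factor = 10 mL/v
Step 3: 2-fold → factor 2
Step 4: 10 mL + 40 mL = 50 mL total → factor 50/10 = 5
Step 5: 2-fold → factor 2
Product of known-step factors = 200
Overall factor = 3.00 mM / (150 nM) = 20000
Step-2 factor = 20000 / 200 = 100
v = 10 mL / 100 = 0.100 mL

0.100 mL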